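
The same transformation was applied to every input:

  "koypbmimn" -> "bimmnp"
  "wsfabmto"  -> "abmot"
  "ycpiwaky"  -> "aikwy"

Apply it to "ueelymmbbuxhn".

Each output is the input with this applied: delete the first 3 characters, then sort the characters into alphabetical order.
"ueelymmbbuxhn" → "lymmbbuxhn" → "bbhlmmnuxy".

bbhlmmnuxy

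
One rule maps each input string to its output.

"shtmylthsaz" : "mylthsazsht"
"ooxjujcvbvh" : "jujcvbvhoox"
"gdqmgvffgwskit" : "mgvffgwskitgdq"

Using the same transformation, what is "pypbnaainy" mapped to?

bnaainypyp

Looking at the pairs, the operation is to move the first 3 characters to the end (rotate left by 3).
So "pypbnaainy" becomes "bnaainypyp".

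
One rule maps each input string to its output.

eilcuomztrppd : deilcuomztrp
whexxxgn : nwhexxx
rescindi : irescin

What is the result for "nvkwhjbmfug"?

In each case the input is transformed by: move the last character to the front, then delete the last character.
"nvkwhjbmfug" → "gnvkwhjbmfu" → "gnvkwhjbmf".
(Check on "rescindi": → "irescind" → "irescin" ✓)

gnvkwhjbmf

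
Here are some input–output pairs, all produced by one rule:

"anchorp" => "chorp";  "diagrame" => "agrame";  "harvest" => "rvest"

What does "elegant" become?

The transformation: delete the first 2 characters.
Doing the same to "elegant": "egant".

egant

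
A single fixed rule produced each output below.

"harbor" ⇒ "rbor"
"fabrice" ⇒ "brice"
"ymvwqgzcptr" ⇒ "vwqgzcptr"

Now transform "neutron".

utron

The pattern: delete the first 2 characters.
So "neutron" becomes "utron".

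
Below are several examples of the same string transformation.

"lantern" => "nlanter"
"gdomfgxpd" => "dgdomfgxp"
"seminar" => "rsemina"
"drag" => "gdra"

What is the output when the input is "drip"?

pdri

What's happening: move the last character to the front.
Doing the same to "drip": "pdri".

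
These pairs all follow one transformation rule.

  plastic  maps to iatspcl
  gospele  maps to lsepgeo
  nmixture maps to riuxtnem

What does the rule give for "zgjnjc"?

jjnzcg

Rule — take characters alternately from the front and the back (1st, last, 2nd, 2nd-last, ...), then move the first 3 characters to the end (rotate left by 3).
"zgjnjc" → "zcgjjn" → "jjnzcg".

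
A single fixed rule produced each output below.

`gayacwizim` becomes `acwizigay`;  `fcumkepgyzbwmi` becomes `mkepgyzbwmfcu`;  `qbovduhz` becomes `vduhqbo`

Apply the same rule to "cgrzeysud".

The rule is to delete the last character, then move the first 3 characters to the end (rotate left by 3).
On "cgrzeysud": the first step gives "cgrzeysu", and the second then gives "zeysucgr".

zeysucgr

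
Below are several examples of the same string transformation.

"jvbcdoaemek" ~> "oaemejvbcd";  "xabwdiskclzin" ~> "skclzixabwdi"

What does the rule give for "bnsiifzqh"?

ifzqbnsi

The pattern: delete the last character, then swap the front and back halves of the string.
Applying both steps to "bnsiifzqh": "bnsiifzq", then "ifzqbnsi".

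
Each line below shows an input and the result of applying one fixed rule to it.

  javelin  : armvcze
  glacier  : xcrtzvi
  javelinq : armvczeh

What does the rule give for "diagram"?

Looking at the pairs, the operation is to shift every letter 9 places backward in the alphabet (wrapping around).
For "diagram" the result is "uzrxird".

uzrxird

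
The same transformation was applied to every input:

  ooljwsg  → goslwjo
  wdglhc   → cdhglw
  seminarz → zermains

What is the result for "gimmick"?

The transformation: take characters alternately from the front and the back (1st, last, 2nd, 2nd-last, ...), then move the first character to the end.
Starting from "gimmick": after the first operation, "gkicmim"; after the second, "kicmimg".

kicmimg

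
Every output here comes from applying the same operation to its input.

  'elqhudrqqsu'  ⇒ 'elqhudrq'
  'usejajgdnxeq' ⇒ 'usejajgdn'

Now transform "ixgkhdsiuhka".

Looking at the pairs, the operation is to delete the last 3 characters.
For "ixgkhdsiuhka" the result is "ixgkhdsiu".

ixgkhdsiu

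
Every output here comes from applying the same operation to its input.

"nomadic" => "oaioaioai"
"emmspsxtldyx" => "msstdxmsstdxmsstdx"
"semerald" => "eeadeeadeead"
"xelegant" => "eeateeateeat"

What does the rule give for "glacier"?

Each output is the input with this applied: keep every other character starting from the second (positions 2nd, 4th, 6th, ...), then write the whole string 3 times in a row.
Applying that to "glacier" gives "lcelcelce".
(Check on "xelegant": → "eeat" → "eeateeateeat" ✓)

lcelcelce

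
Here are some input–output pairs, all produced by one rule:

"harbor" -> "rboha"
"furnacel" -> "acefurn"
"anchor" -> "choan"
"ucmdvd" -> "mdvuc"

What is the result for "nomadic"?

Rule — delete the last character, then move the last 3 characters to the front (rotate right by 3).
For "nomadic", step one produces "nomadi"; step two turns that into "adinom".

adinom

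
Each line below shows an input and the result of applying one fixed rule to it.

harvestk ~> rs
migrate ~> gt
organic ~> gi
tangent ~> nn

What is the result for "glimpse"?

The transformation: keep one character in every 3, starting at position 3 (positions 3rd, 6th, 9th, ...).
Applying that to "glimpse" gives "is".

is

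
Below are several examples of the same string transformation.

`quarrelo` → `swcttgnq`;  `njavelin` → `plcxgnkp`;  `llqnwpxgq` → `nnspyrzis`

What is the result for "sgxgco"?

The pattern: shift every letter 2 places forward in the alphabet (wrapping around).
Doing the same to "sgxgco": "uizieq".

uizieq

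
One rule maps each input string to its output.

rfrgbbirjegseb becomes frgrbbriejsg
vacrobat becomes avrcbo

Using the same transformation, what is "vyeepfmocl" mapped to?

The transformation: delete the last 2 characters, then swap each adjacent pair of characters (1↔2, 3↔4, ...).
On "vyeepfmocl": the first step gives "vyeepfmo", and the second then gives "yveefpom".
(Check on "vacrobat": → "vacrob" → "avrcbo" ✓)

yveefpom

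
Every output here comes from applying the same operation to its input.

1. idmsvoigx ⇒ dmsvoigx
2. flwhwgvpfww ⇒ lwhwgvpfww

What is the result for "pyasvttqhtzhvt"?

yasvttqhtzhvt

In each case the input is transformed by: delete the first character.
Doing the same to "pyasvttqhtzhvt": "yasvttqhtzhvt".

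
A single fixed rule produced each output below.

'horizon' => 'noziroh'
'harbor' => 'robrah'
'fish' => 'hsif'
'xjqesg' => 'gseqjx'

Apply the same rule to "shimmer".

The rule is to reverse the string.
Applying that to "shimmer" gives "remmihs".

remmihs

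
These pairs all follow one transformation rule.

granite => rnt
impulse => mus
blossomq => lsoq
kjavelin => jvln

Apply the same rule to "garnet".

Each output is the input with this applied: keep every other character starting from the second (positions 2nd, 4th, 6th, ...).
For "garnet" the result is "ant".

ant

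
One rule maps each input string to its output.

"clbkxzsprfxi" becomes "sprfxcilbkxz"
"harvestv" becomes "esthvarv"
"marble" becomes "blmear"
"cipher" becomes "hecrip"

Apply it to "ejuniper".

ipeerjun

The rule is to swap the first and last characters, then swap the front and back halves of the string.
Working it through for "ejuniper": intermediate "rjunipee", final "ipeerjun".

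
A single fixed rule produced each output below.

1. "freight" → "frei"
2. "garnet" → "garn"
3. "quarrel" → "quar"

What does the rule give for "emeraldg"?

emer

In each case the input is transformed by: keep only the first 4 characters.
On "emeraldg" that produces "emer".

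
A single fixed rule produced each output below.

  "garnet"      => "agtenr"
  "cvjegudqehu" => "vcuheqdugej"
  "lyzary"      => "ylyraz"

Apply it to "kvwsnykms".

vksmkynsw

Looking at the pairs, the operation is to move the first 2 characters to the end (rotate left by 2), then reverse the string.
For "kvwsnykms", step one produces "wsnykmskv"; step two turns that into "vksmkynsw".
(Check on "lyzary": → "zaryly" → "ylyraz" ✓)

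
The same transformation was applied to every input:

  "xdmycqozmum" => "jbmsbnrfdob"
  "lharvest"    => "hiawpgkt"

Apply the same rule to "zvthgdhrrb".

gqokiwvswg

Looking at the pairs, the operation is to move the last 2 characters to the front (rotate right by 2), then shift every letter 11 places backward in the alphabet (wrapping around).
Doing the same to "zvthgdhrrb": "gqokiwvswg".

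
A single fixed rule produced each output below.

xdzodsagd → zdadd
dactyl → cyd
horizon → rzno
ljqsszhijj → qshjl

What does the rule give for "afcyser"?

csrf

In each case the input is transformed by: move the first 2 characters to the end (rotate left by 2), then keep every other character starting from the first (positions 1st, 3rd, 5th, ...).
"afcyser" → "cyseraf" → "csrf".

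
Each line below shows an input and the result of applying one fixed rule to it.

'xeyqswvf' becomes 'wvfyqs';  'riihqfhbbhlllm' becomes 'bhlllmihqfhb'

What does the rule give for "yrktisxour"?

xourktis

The pattern: delete the first 2 characters, then swap the front and back halves of the string.
For "yrktisxour", step one produces "ktisxour"; step two turns that into "xourktis".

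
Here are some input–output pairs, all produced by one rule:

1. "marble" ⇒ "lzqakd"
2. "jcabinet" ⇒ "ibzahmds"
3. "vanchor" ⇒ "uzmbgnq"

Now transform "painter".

ozhmsdq

What's happening: shift every letter 1 place backward in the alphabet (wrapping around).
"painter" → "ozhmsdq".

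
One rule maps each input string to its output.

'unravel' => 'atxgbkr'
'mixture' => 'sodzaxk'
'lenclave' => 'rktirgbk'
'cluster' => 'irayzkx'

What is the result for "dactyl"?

jgizer

Rule — shift every letter 6 places forward in the alphabet (wrapping around).
On "dactyl" that produces "jgizer".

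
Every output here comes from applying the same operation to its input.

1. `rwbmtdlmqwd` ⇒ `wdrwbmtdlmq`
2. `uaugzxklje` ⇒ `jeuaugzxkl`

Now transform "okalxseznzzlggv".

In each case the input is transformed by: move the last 2 characters to the front (rotate right by 2).
So "okalxseznzzlggv" becomes "gvokalxseznzzlg".

gvokalxseznzzlg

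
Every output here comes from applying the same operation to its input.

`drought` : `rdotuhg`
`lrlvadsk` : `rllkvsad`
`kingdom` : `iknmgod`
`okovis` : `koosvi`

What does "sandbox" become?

The transformation: move the first character to the end, then take characters alternately from the front and the back (1st, last, 2nd, 2nd-last, ...).
Working it through for "sandbox": intermediate "andboxs", final "asnxdob".
(Check on "drought": → "roughtd" → "rdotuhg" ✓)

asnxdob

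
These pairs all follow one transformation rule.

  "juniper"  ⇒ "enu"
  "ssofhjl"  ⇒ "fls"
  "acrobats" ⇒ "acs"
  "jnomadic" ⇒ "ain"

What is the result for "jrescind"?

cir

Rule — sort the characters into alphabetical order, then keep one character in every 3, starting at position 1 (positions 1st, 4th, 7th, ...).
Starting from "jrescind": after the first operation, "cdeijnrs"; after the second, "cir".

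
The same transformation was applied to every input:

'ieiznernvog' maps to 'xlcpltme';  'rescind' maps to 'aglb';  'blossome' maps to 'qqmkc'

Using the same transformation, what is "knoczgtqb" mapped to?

The transformation: shift every letter 2 places backward in the alphabet (wrapping around), then delete the first 3 characters.
So "knoczgtqb" becomes "axeroz".

axeroz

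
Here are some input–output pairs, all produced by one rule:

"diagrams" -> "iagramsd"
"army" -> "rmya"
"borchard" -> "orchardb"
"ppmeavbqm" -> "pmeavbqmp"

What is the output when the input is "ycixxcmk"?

cixxcmky

Rule — move the first character to the end.
Doing the same to "ycixxcmk": "cixxcmky".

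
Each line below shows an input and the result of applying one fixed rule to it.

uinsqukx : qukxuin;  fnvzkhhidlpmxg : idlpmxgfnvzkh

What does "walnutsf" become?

What's happening: swap the front and back halves of the string, then delete the last character.
"walnutsf" → "utsfwaln" → "utsfwal".

utsfwal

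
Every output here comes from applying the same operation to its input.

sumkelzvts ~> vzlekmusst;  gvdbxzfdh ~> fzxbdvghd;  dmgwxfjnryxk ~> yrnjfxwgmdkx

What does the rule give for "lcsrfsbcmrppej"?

In each case the input is transformed by: reverse the string, then move the first 2 characters to the end (rotate left by 2).
"lcsrfsbcmrppej" → "jepprmcbsfrscl" → "pprmcbsfrsclje".

pprmcbsfrsclje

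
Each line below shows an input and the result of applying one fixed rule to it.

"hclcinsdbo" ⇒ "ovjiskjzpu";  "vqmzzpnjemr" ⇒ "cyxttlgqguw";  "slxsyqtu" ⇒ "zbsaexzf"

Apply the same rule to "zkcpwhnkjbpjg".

The rule is to shift every letter 7 places forward in the alphabet (wrapping around), then take characters alternately from the front and the back (1st, last, 2nd, 2nd-last, ...).
"zkcpwhnkjbpjg" → "grjwdourqiwqn" → "gnrqjwwidqoru".

gnrqjwwidqoru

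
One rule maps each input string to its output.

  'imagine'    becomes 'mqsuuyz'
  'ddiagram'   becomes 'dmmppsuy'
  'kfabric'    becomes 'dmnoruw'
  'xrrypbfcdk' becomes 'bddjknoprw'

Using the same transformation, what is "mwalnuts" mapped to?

efgimxyz

Each output is the input with this applied: shift every letter 12 places forward in the alphabet (wrapping around), then sort the characters into alphabetical order.
"mwalnuts" → "yimxzgfe" → "efgimxyz".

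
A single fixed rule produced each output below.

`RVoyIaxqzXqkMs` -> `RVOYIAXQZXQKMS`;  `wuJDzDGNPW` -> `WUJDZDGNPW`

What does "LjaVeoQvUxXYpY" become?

LJAVEOQVUXXYPY

Rule — convert every letter to uppercase.
Doing the same to "LjaVeoQvUxXYpY": "LJAVEOQVUXXYPY".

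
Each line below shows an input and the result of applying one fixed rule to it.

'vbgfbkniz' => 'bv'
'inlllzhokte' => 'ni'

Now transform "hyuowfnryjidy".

yh

The rule is to reverse the string, then keep only the last 2 characters.
Starting from "hyuowfnryjidy": after the first operation, "ydijyrnfwouyh"; after the second, "yh".
(Check on "inlllzhokte": → "etkohzlllni" → "ni" ✓)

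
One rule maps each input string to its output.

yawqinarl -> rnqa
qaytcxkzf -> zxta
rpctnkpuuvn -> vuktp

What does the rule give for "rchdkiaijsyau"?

Each output is the input with this applied: reverse the string, then keep every other character starting from the second (positions 2nd, 4th, 6th, ...).
"rchdkiaijsyau" → "asiidc".

asiidc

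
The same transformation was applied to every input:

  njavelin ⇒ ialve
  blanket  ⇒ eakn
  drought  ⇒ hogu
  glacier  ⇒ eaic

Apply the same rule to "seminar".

The pattern: take characters alternately from the front and the back (1st, last, 2nd, 2nd-last, ...), then delete the first 3 characters.
Applying both steps to "seminar": "sreamni", then "amni".

amni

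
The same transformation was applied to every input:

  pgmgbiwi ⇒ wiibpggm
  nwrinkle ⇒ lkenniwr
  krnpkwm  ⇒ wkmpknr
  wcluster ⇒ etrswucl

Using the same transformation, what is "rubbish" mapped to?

sihbrbu

In each case the input is transformed by: move the last 2 characters to the front (rotate right by 2), then take characters alternately from the front and the back (1st, last, 2nd, 2nd-last, ...).
Applying both steps to "rubbish": "shrubbi", then "sihbrbu".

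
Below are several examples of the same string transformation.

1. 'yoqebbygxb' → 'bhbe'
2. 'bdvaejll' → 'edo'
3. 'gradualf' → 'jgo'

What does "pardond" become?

The pattern: keep one character in every 3, starting at position 1 (positions 1st, 4th, 7th, ...), then shift every letter 3 places forward in the alphabet (wrapping around).
Starting from "pardond": after the first operation, "pdd"; after the second, "sgg".

sgg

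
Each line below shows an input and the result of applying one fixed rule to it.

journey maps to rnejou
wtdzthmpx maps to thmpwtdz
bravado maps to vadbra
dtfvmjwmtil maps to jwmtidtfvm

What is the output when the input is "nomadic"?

adinom

Looking at the pairs, the operation is to delete the last character, then swap the front and back halves of the string.
Working it through for "nomadic": intermediate "nomadi", final "adinom".
(Check on "journey": → "journe" → "rnejou" ✓)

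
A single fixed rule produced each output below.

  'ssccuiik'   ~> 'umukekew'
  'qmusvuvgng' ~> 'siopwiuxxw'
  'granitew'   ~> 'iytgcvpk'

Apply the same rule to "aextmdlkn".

cpgmznvfo

Each output is the input with this applied: shift every letter 2 places forward in the alphabet (wrapping around), then take characters alternately from the front and the back (1st, last, 2nd, 2nd-last, ...).
"aextmdlkn" → "cgzvofnmp" → "cpgmznvfo".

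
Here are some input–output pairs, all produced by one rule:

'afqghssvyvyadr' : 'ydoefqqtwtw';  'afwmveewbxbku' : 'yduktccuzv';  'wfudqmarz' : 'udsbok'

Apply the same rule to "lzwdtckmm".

Each output is the input with this applied: delete the last 3 characters, then shift every letter 2 places backward in the alphabet (wrapping around).
For "lzwdtckmm" the result is "jxubra".

jxubra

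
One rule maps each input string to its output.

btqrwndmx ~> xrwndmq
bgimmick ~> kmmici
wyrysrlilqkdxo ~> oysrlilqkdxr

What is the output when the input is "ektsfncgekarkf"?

The rule is to delete the first 2 characters, then swap the first and last characters.
"ektsfncgekarkf" → "tsfncgekarkf" → "fsfncgekarkt".

fsfncgekarkt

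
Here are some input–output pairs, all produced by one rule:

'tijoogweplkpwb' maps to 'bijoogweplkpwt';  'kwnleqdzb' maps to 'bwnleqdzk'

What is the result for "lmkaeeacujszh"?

In each case the input is transformed by: swap the first and last characters.
"lmkaeeacujszh" → "hmkaeeacujszl".

hmkaeeacujszl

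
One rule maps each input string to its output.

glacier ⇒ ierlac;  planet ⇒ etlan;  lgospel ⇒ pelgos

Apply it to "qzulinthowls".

Rule — delete the first character, then move the first 3 characters to the end (rotate left by 3).
Applying that to "qzulinthowls" gives "inthowlszul".

inthowlszul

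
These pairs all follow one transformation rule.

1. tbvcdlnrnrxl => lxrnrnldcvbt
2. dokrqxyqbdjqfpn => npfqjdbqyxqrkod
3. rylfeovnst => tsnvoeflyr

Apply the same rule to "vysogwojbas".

sabjowgosyv

What's happening: reverse the string.
Doing the same to "vysogwojbas": "sabjowgosyv".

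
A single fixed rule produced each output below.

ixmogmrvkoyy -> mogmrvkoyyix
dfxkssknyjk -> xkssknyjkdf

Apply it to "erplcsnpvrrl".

In each case the input is transformed by: move the first 2 characters to the end (rotate left by 2).
Doing the same to "erplcsnpvrrl": "plcsnpvrrler".

plcsnpvrrler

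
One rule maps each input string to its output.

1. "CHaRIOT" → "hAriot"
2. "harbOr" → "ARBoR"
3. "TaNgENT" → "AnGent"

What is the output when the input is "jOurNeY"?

Each output is the input with this applied: delete the first character, then flip the case of every letter.
On "jOurNeY" that produces "oURnEy".
(Check on "TaNgENT": → "aNgENT" → "AnGent" ✓)

oURnEy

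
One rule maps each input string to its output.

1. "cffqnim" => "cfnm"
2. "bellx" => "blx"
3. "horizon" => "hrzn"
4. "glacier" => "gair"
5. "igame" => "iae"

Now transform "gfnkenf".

In each case the input is transformed by: keep every other character starting from the first (positions 1st, 3rd, 5th, ...).
Doing the same to "gfnkenf": "gnef".

gnef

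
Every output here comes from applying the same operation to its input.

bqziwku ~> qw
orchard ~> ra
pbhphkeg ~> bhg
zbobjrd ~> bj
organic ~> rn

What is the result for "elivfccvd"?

What's happening: keep one character in every 3, starting at position 2 (positions 2nd, 5th, 8th, ...).
On "elivfccvd" that produces "lfv".

lfv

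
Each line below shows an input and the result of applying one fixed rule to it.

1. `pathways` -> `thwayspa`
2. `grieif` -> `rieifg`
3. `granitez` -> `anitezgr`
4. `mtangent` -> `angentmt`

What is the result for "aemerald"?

meraldae

Each output is the input with this applied: move the last 2 characters to the front (rotate right by 2), then swap the front and back halves of the string.
For "aemerald", step one produces "ldaemera"; step two turns that into "meraldae".
(Check on "granitez": → "ezgranit" → "anitezgr" ✓)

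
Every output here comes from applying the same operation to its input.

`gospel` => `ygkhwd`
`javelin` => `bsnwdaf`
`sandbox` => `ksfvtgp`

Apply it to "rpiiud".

The transformation: shift every letter 8 places backward in the alphabet (wrapping around).
Doing the same to "rpiiud": "jhaamv".

jhaamv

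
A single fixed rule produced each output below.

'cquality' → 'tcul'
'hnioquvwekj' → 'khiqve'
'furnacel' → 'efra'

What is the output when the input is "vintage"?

What's happening: move the last 2 characters to the front (rotate right by 2), then keep every other character starting from the first (positions 1st, 3rd, 5th, ...).
For "vintage", step one produces "gevinta"; step two turns that into "gvna".

gvna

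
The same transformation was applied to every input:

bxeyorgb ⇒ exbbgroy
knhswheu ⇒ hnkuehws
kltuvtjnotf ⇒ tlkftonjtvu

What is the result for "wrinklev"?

irwvelkn

Rule — reverse the string, then move the last 3 characters to the front (rotate right by 3).
On "wrinklev": the first step gives "velknirw", and the second then gives "irwvelkn".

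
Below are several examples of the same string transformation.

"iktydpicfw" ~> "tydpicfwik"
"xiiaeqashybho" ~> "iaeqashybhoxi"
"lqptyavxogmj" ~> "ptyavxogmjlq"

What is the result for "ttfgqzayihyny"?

fgqzayihynytt

In each case the input is transformed by: move the first 2 characters to the end (rotate left by 2).
For "ttfgqzayihyny" the result is "fgqzayihynytt".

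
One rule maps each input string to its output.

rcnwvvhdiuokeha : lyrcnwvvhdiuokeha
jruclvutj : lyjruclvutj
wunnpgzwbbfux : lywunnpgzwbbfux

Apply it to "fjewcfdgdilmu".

Rule — prepend "ly".
"fjewcfdgdilmu" → "lyfjewcfdgdilmu".

lyfjewcfdgdilmu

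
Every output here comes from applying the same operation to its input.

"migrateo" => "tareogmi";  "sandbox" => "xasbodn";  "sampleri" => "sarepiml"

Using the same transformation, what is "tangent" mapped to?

tatengn

In each case the input is transformed by: sort the characters into reverse alphabetical order, then take characters alternately from the front and the back (1st, last, 2nd, 2nd-last, ...).
"tangent" → "tatengn".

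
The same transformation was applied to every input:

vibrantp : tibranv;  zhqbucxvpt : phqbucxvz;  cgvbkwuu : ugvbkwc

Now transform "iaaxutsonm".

naaxutsoi

The transformation: delete the last character, then swap the first and last characters.
On "iaaxutsonm": the first step gives "iaaxutson", and the second then gives "naaxutsoi".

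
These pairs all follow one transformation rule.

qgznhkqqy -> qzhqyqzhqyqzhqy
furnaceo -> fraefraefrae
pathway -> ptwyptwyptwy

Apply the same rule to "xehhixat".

xhiaxhiaxhia

Each output is the input with this applied: keep every other character starting from the first (positions 1st, 3rd, 5th, ...), then write the whole string 3 times in a row.
Applying that to "xehhixat" gives "xhiaxhiaxhia".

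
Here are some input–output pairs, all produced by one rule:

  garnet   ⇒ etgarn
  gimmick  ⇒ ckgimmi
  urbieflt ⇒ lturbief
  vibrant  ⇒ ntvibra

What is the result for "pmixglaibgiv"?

ivpmixglaibg

Rule — move the last 2 characters to the front (rotate right by 2).
"pmixglaibgiv" → "ivpmixglaibg".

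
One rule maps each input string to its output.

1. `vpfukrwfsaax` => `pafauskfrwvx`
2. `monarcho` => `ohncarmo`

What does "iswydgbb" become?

sbwgydib

What's happening: take characters alternately from the front and the back (1st, last, 2nd, 2nd-last, ...), then move the first 2 characters to the end (rotate left by 2).
For "iswydgbb", step one produces "ibsbwgyd"; step two turns that into "sbwgydib".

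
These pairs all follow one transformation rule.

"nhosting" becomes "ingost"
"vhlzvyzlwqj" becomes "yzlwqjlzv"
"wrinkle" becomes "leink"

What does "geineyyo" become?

Rule — delete the first 2 characters, then move the first 3 characters to the end (rotate left by 3).
"geineyyo" → "ineyyo" → "yyoine".

yyoine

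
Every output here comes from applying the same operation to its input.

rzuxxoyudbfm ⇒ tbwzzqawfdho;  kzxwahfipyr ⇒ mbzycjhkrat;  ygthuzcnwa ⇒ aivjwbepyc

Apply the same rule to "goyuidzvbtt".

iqawkfbxdvv

Each output is the input with this applied: shift every letter 2 places forward in the alphabet (wrapping around).
Applying that to "goyuidzvbtt" gives "iqawkfbxdvv".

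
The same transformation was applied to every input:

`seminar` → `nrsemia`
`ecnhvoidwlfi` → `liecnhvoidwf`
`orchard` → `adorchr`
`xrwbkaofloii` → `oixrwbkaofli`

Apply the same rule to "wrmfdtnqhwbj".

wjwrmfdtnqhb

The pattern: move the last 2 characters to the front (rotate right by 2), then swap the first and last characters.
"wrmfdtnqhwbj" → "bjwrmfdtnqhw" → "wjwrmfdtnqhb".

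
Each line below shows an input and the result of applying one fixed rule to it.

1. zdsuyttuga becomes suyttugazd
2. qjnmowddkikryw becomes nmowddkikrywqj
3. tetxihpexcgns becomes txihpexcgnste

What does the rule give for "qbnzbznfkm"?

nzbznfkmqb

The transformation: move the first 2 characters to the end (rotate left by 2).
For "qbnzbznfkm" the result is "nzbznfkmqb".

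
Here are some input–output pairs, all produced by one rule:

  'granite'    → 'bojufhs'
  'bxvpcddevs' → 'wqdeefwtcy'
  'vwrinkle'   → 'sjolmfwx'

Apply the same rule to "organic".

The transformation: move the first 2 characters to the end (rotate left by 2), then shift every letter 1 place forward in the alphabet (wrapping around).
"organic" → "ganicor" → "hbojdps".
(Check on "bxvpcddevs": → "vpcddevsbx" → "wqdeefwtcy" ✓)

hbojdps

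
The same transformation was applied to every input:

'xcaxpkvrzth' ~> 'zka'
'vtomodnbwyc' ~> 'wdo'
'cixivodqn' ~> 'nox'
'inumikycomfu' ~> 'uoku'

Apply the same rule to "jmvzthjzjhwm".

What's happening: keep one character in every 3, starting at position 3 (positions 3rd, 6th, 9th, ...), then reverse the string.
"jmvzthjzjhwm" → "mjhv".
(Check on "xcaxpkvrzth": → "akz" → "zka" ✓)

mjhv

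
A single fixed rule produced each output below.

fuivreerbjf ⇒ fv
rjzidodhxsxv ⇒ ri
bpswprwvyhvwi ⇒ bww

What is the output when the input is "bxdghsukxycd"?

The rule is to keep one character in every 3, starting at position 1 (positions 1st, 4th, 7th, ...), then delete the last 2 characters.
For "bxdghsukxycd", step one produces "bguy"; step two turns that into "bg".

bg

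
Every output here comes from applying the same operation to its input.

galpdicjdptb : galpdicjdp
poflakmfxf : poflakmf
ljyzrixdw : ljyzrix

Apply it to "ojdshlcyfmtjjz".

ojdshlcyfmtj

The rule is to delete the last 2 characters.
For "ojdshlcyfmtjjz" the result is "ojdshlcyfmtj".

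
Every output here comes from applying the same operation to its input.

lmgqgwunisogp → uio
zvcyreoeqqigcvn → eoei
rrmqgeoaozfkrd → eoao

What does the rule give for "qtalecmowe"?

aeoe

Each output is the input with this applied: keep only the vowels.
On "qtalecmowe" that produces "aeoe".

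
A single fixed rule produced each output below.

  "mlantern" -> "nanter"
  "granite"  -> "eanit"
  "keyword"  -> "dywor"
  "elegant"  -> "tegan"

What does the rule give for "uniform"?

Each output is the input with this applied: delete the first 2 characters, then move the last character to the front.
"uniform" → "mifor".
(Check on "keyword": → "yword" → "dywor" ✓)

mifor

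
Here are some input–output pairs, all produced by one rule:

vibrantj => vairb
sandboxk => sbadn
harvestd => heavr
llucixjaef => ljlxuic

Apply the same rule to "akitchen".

ackti

The rule is to delete the last 3 characters, then take characters alternately from the front and the back (1st, last, 2nd, 2nd-last, ...).
Starting from "akitchen": after the first operation, "akitc"; after the second, "ackti".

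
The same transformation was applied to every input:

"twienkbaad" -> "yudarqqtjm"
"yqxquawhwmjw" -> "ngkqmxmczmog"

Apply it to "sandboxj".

dtrenziq

The rule is to move the first 2 characters to the end (rotate left by 2), then shift every letter 10 places backward in the alphabet (wrapping around).
For "sandboxj", step one produces "ndboxjsa"; step two turns that into "dtrenziq".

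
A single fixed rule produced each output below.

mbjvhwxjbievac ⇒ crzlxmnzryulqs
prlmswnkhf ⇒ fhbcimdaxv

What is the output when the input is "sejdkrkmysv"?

In each case the input is transformed by: shift every letter 10 places backward in the alphabet (wrapping around).
Doing the same to "sejdkrkmysv": "iuztahacoil".

iuztahacoil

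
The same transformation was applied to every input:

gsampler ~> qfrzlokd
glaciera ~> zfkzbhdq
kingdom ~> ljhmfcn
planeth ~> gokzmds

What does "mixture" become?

Rule — move the last character to the front, then shift every letter 1 place backward in the alphabet (wrapping around).
For "mixture", step one produces "emixtur"; step two turns that into "dlhwstq".

dlhwstq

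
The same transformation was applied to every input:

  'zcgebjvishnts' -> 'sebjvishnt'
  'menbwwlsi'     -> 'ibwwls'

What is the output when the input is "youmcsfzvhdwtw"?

wmcsfzvhdwt

What's happening: delete the first 3 characters, then move the last character to the front.
On "youmcsfzvhdwtw": the first step gives "mcsfzvhdwtw", and the second then gives "wmcsfzvhdwt".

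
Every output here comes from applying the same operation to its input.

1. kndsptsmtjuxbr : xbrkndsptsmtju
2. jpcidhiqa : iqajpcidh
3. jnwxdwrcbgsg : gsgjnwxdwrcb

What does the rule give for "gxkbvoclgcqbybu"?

Looking at the pairs, the operation is to move the last 3 characters to the front (rotate right by 3).
Doing the same to "gxkbvoclgcqbybu": "ybugxkbvoclgcqb".

ybugxkbvoclgcqb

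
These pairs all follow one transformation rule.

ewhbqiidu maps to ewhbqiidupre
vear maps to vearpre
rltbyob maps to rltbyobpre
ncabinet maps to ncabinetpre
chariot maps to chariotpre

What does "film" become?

filmpre

Rule — append "pre".
So "film" becomes "filmpre".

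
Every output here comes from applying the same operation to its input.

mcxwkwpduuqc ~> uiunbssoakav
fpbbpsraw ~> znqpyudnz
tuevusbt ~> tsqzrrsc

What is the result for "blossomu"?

The pattern: shift every letter 2 places backward in the alphabet (wrapping around), then move the first 3 characters to the end (rotate left by 3).
On "blossomu": the first step gives "zjmqqmks", and the second then gives "qqmkszjm".

qqmkszjm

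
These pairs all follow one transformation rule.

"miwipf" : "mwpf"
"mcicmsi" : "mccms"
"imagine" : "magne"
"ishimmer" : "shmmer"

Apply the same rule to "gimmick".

Looking at the pairs, the operation is to remove every "i".
For "gimmick" the result is "gmmck".

gmmck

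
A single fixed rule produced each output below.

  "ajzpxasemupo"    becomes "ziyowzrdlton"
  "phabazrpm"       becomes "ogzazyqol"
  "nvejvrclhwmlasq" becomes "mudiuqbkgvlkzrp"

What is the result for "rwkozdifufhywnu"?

qvjnychetegxvmt

What's happening: shift every letter 1 place backward in the alphabet (wrapping around).
"rwkozdifufhywnu" → "qvjnychetegxvmt".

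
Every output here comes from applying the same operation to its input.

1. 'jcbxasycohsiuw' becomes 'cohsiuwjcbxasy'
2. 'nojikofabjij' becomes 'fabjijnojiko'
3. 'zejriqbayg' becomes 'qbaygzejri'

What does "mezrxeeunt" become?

eeuntmezrx

The transformation: swap the front and back halves of the string.
On "mezrxeeunt" that produces "eeuntmezrx".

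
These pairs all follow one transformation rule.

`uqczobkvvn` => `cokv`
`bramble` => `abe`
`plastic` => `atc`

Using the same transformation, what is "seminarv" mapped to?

mnr

Rule — delete the first character, then keep every other character starting from the second (positions 2nd, 4th, 6th, ...).
So "seminarv" becomes "mnr".
(Check on "plastic": → "lastic" → "atc" ✓)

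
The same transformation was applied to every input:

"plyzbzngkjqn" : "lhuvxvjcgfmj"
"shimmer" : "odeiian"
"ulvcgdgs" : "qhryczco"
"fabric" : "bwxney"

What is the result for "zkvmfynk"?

The pattern: shift every letter 4 places backward in the alphabet (wrapping around).
"zkvmfynk" → "vgribujg".

vgribujg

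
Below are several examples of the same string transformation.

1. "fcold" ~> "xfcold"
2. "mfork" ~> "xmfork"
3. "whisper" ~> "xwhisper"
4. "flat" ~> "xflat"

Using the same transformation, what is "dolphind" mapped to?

The rule is to prepend "x".
"dolphind" → "xdolphind".

xdolphind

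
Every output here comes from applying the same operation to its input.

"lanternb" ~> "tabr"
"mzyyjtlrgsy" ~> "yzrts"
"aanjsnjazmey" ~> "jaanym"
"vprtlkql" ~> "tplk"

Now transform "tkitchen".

The pattern: keep every other character starting from the second (positions 2nd, 4th, 6th, ...), then swap each adjacent pair of characters (1↔2, 3↔4, ...).
On "tkitchen": the first step gives "kthn", and the second then gives "tknh".

tknh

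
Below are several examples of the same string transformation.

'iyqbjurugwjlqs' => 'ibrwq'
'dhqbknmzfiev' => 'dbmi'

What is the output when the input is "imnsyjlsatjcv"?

Looking at the pairs, the operation is to keep one character in every 3, starting at position 1 (positions 1st, 4th, 7th, ...).
On "imnsyjlsatjcv" that produces "isltv".

isltv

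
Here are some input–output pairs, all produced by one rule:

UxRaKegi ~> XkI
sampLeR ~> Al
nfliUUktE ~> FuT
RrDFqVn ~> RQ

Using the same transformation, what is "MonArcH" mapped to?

OR

The rule is to flip the case of every letter, then keep one character in every 3, starting at position 2 (positions 2nd, 5th, 8th, ...).
Starting from "MonArcH": after the first operation, "mONaRCh"; after the second, "OR".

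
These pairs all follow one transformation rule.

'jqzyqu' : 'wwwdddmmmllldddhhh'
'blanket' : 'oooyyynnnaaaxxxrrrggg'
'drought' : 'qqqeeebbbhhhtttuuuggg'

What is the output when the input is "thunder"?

In each case the input is transformed by: shift every letter 13 places forward in the alphabet (wrapping around) — i.e. ROT13, then repeat every character 3 times.
For "thunder", step one produces "guhaqre"; step two turns that into "ggguuuhhhaaaqqqrrreee".

ggguuuhhhaaaqqqrrreee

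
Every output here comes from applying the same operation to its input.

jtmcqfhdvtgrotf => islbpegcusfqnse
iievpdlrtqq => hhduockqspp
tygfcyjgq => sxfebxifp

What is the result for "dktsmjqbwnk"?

cjsrlipavmj

The transformation: shift every letter 1 place backward in the alphabet (wrapping around).
On "dktsmjqbwnk" that produces "cjsrlipavmj".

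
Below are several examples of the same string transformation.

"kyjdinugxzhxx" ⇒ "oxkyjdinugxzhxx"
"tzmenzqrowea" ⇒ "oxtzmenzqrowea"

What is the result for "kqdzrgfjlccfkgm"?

oxkqdzrgfjlccfkgm

The pattern: prepend "ox".
"kqdzrgfjlccfkgm" → "oxkqdzrgfjlccfkgm".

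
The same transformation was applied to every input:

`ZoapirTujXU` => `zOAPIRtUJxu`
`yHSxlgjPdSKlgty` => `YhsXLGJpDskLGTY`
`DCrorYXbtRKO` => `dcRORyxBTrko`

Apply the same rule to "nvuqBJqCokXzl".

The pattern: flip the case of every letter.
On "nvuqBJqCokXzl" that produces "NVUQbjQcOKxZL".

NVUQbjQcOKxZL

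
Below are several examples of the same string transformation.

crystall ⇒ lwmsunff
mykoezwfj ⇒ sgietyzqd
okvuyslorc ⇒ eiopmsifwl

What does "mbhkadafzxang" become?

vgebxuzurthua

The pattern: swap each adjacent pair of characters (1↔2, 3↔4, ...), then shift every letter 6 places backward in the alphabet (wrapping around).
On "mbhkadafzxang": the first step gives "bmkhdafaxznag", and the second then gives "vgebxuzurthua".
(Check on "okvuyslorc": → "kouvsyolcr" → "eiopmsifwl" ✓)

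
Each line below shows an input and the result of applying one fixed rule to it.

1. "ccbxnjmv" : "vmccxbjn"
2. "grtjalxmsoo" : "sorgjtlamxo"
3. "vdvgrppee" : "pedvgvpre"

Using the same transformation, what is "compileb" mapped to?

beocpmli

The transformation: swap each adjacent pair of characters (1↔2, 3↔4, ...), then move the last 2 characters to the front (rotate right by 2).
Applying that to "compileb" gives "beocpmli".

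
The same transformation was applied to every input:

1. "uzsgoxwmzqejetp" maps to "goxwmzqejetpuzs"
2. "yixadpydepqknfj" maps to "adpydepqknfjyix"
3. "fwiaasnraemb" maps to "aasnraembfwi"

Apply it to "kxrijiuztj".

Looking at the pairs, the operation is to move the first 3 characters to the end (rotate left by 3).
Doing the same to "kxrijiuztj": "ijiuztjkxr".

ijiuztjkxr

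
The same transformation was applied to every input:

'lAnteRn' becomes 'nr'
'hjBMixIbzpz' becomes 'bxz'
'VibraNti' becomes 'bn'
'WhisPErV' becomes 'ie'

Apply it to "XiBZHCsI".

bc

In each case the input is transformed by: keep one character in every 3, starting at position 3 (positions 3rd, 6th, 9th, ...), then convert every letter to lowercase.
Applying both steps to "XiBZHCsI": "BC", then "bc".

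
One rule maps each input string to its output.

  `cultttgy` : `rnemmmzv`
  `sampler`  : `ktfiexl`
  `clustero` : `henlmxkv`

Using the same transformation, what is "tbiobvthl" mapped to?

eubhuomam

Looking at the pairs, the operation is to swap the first and last characters, then shift every letter 7 places backward in the alphabet (wrapping around).
On "tbiobvthl" that produces "eubhuomam".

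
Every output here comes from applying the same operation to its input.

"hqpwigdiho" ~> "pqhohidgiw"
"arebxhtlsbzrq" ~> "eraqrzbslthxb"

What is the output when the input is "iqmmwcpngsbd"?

mqidbsgnpcwm

What's happening: reverse the string, then move the last 3 characters to the front (rotate right by 3).
Starting from "iqmmwcpngsbd": after the first operation, "dbsgnpcwmmqi"; after the second, "mqidbsgnpcwm".
(Check on "hqpwigdiho": → "ohidgiwpqh" → "pqhohidgiw" ✓)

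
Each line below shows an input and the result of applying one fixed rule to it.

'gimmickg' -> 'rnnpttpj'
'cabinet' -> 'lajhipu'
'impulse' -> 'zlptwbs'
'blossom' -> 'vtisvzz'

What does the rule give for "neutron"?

vuulbay

Each output is the input with this applied: move the last 2 characters to the front (rotate right by 2), then shift every letter 7 places forward in the alphabet (wrapping around).
Starting from "neutron": after the first operation, "onneutr"; after the second, "vuulbay".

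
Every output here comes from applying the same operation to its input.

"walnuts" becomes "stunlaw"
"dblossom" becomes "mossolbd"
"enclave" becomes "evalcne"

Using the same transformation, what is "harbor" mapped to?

robrah

Rule — reverse the string.
Doing the same to "harbor": "robrah".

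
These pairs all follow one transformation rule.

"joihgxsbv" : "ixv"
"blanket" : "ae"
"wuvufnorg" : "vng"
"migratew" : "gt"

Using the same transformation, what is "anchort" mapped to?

cr

What's happening: keep one character in every 3, starting at position 3 (positions 3rd, 6th, 9th, ...).
For "anchort" the result is "cr".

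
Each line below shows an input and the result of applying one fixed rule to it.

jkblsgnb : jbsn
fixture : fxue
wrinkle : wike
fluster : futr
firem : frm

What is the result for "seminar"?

smnr

Rule — keep every other character starting from the first (positions 1st, 3rd, 5th, ...).
Doing the same to "seminar": "smnr".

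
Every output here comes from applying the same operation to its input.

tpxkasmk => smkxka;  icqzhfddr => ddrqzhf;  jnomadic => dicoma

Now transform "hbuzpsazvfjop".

What's happening: delete the first 2 characters, then move the last 3 characters to the front (rotate right by 3).
On "hbuzpsazvfjop": the first step gives "uzpsazvfjop", and the second then gives "jopuzpsazvf".

jopuzpsazvf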